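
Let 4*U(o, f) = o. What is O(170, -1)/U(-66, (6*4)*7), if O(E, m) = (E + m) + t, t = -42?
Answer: -254/33 ≈ -7.6970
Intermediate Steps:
U(o, f) = o/4
O(E, m) = -42 + E + m (O(E, m) = (E + m) - 42 = -42 + E + m)
O(170, -1)/U(-66, (6*4)*7) = (-42 + 170 - 1)/(((1/4)*(-66))) = 127/(-33/2) = 127*(-2/33) = -254/33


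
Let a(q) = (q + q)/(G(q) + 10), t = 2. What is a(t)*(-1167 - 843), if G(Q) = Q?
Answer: -670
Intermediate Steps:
a(q) = 2*q/(10 + q) (a(q) = (q + q)/(q + 10) = (2*q)/(10 + q) = 2*q/(10 + q))
a(t)*(-1167 - 843) = (2*2/(10 + 2))*(-1167 - 843) = (2*2/12)*(-2010) = (2*2*(1/12))*(-2010) = (1/3)*(-2010) = -670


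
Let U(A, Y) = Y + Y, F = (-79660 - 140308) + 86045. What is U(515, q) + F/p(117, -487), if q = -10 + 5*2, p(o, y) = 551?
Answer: -133923/551 ≈ -243.05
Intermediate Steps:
F = -133923 (F = -219968 + 86045 = -133923)
q = 0 (q = -10 + 10 = 0)
U(A, Y) = 2*Y
U(515, q) + F/p(117, -487) = 2*0 - 133923/551 = 0 - 133923*1/551 = 0 - 133923/551 = -133923/551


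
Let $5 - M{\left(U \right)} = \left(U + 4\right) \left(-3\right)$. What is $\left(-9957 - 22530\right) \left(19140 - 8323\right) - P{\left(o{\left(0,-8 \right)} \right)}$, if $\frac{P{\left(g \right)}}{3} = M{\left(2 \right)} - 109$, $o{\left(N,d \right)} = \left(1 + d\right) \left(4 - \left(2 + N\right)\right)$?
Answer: $-351411621$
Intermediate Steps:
$M{\left(U \right)} = 17 + 3 U$ ($M{\left(U \right)} = 5 - \left(U + 4\right) \left(-3\right) = 5 - \left(4 + U\right) \left(-3\right) = 5 - \left(-12 - 3 U\right) = 5 + \left(12 + 3 U\right) = 17 + 3 U$)
$o{\left(N,d \right)} = \left(1 + d\right) \left(2 - N\right)$
$P{\left(g \right)} = -258$ ($P{\left(g \right)} = 3 \left(\left(17 + 3 \cdot 2\right) - 109\right) = 3 \left(\left(17 + 6\right) - 109\right) = 3 \left(23 - 109\right) = 3 \left(-86\right) = -258$)
$\left(-9957 - 22530\right) \left(19140 - 8323\right) - P{\left(o{\left(0,-8 \right)} \right)} = \left(-9957 - 22530\right) \left(19140 - 8323\right) - -258 = \left(-32487\right) 10817 + 258 = -351411879 + 258 = -351411621$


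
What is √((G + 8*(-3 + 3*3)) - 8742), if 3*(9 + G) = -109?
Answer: I*√78654/3 ≈ 93.484*I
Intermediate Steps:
G = -136/3 (G = -9 + (⅓)*(-109) = -9 - 109/3 = -136/3 ≈ -45.333)
√((G + 8*(-3 + 3*3)) - 8742) = √((-136/3 + 8*(-3 + 3*3)) - 8742) = √((-136/3 + 8*(-3 + 9)) - 8742) = √((-136/3 + 8*6) - 8742) = √((-136/3 + 48) - 8742) = √(8/3 - 8742) = √(-26218/3) = I*√78654/3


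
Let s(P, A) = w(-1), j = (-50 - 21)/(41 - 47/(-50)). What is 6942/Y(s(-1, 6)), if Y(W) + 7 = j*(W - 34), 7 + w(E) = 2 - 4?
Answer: 14557374/137971 ≈ 105.51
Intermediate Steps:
j = -3550/2097 (j = -71/(41 - 47*(-1/50)) = -71/(41 + 47/50) = -71/2097/50 = -71*50/2097 = -3550/2097 ≈ -1.6929)
w(E) = -9 (w(E) = -7 + (2 - 4) = -7 - 2 = -9)
s(P, A) = -9
Y(W) = 106021/2097 - 3550*W/2097 (Y(W) = -7 - 3550*(W - 34)/2097 = -7 - 3550*(-34 + W)/2097 = -7 + (120700/2097 - 3550*W/2097) = 106021/2097 - 3550*W/2097)
6942/Y(s(-1, 6)) = 6942/(106021/2097 - 3550/2097*(-9)) = 6942/(106021/2097 + 3550/233) = 6942/(137971/2097) = 6942*(2097/137971) = 14557374/137971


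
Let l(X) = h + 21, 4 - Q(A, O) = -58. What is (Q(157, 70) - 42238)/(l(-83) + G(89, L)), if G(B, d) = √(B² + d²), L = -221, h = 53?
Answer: 1560512/25643 - 21088*√56762/25643 ≈ -135.07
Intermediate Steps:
Q(A, O) = 62 (Q(A, O) = 4 - 1*(-58) = 4 + 58 = 62)
l(X) = 74 (l(X) = 53 + 21 = 74)
(Q(157, 70) - 42238)/(l(-83) + G(89, L)) = (62 - 42238)/(74 + √(89² + (-221)²)) = -42176/(74 + √(7921 + 48841)) = -42176/(74 + √56762)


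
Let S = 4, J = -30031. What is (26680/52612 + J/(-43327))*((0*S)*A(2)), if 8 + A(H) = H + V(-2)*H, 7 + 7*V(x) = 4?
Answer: 0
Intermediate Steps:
V(x) = -3/7 (V(x) = -1 + (⅐)*4 = -1 + 4/7 = -3/7)
A(H) = -8 + 4*H/7 (A(H) = -8 + (H - 3*H/7) = -8 + 4*H/7)
(26680/52612 + J/(-43327))*((0*S)*A(2)) = (26680/52612 - 30031/(-43327))*((0*4)*(-8 + (4/7)*2)) = (26680*(1/52612) - 30031*(-1/43327))*(0*(-8 + 8/7)) = (6670/13153 + 30031/43327)*(0*(-48/7)) = (683988833/569880031)*0 = 0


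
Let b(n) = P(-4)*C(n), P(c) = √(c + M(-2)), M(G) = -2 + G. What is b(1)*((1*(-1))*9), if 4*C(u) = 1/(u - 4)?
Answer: 3*I*√2/2 ≈ 2.1213*I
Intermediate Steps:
C(u) = 1/(4*(-4 + u)) (C(u) = 1/(4*(u - 4)) = 1/(4*(-4 + u)))
P(c) = √(-4 + c) (P(c) = √(c + (-2 - 2)) = √(c - 4) = √(-4 + c))
b(n) = I*√2/(2*(-4 + n)) (b(n) = √(-4 - 4)*(1/(4*(-4 + n))) = √(-8)*(1/(4*(-4 + n))) = (2*I*√2)*(1/(4*(-4 + n))) = I*√2/(2*(-4 + n)))
b(1)*((1*(-1))*9) = (I*√2/(2*(-4 + 1)))*((1*(-1))*9) = ((½)*I*√2/(-3))*(-1*9) = ((½)*I*√2*(-⅓))*(-9) = -I*√2/6*(-9) = 3*I*√2/2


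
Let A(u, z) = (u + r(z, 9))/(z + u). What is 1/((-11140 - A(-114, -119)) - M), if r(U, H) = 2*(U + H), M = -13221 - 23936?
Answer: 233/6061627 ≈ 3.8439e-5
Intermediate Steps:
M = -37157
r(U, H) = 2*H + 2*U (r(U, H) = 2*(H + U) = 2*H + 2*U)
A(u, z) = (18 + u + 2*z)/(u + z) (A(u, z) = (u + (2*9 + 2*z))/(z + u) = (u + (18 + 2*z))/(u + z) = (18 + u + 2*z)/(u + z))
1/((-11140 - A(-114, -119)) - M) = 1/((-11140 - (18 - 114 + 2*(-119))/(-114 - 119)) - 1*(-37157)) = 1/((-11140 - (18 - 114 - 238)/(-233)) + 37157) = 1/((-11140 - (-1)*(-334)/233) + 37157) = 1/((-11140 - 1*334/233) + 37157) = 1/((-11140 - 334/233) + 37157) = 1/(-2595954/233 + 37157) = 1/(6061627/233) = 233/6061627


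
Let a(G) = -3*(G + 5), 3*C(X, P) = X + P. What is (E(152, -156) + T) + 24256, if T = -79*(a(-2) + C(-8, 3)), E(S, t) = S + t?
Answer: 75284/3 ≈ 25095.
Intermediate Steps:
C(X, P) = P/3 + X/3 (C(X, P) = (X + P)/3 = (P + X)/3 = P/3 + X/3)
a(G) = -15 - 3*G (a(G) = -3*(5 + G) = -15 - 3*G)
T = 2528/3 (T = -79*((-15 - 3*(-2)) + ((1/3)*3 + (1/3)*(-8))) = -79*((-15 + 6) + (1 - 8/3)) = -79*(-9 - 5/3) = -79*(-32/3) = 2528/3 ≈ 842.67)
(E(152, -156) + T) + 24256 = ((152 - 156) + 2528/3) + 24256 = (-4 + 2528/3) + 24256 = 2516/3 + 24256 = 75284/3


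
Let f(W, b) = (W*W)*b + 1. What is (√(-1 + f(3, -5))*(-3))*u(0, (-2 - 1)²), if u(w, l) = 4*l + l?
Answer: -405*I*√5 ≈ -905.61*I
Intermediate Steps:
f(W, b) = 1 + b*W² (f(W, b) = W²*b + 1 = b*W² + 1 = 1 + b*W²)
u(w, l) = 5*l
(√(-1 + f(3, -5))*(-3))*u(0, (-2 - 1)²) = (√(-1 + (1 - 5*3²))*(-3))*(5*(-2 - 1)²) = (√(-1 + (1 - 5*9))*(-3))*(5*(-3)²) = (√(-1 + (1 - 45))*(-3))*(5*9) = (√(-1 - 44)*(-3))*45 = (√(-45)*(-3))*45 = ((3*I*√5)*(-3))*45 = -9*I*√5*45 = -405*I*√5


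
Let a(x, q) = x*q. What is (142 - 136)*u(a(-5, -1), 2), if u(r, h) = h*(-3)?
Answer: -36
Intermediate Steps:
a(x, q) = q*x
u(r, h) = -3*h
(142 - 136)*u(a(-5, -1), 2) = (142 - 136)*(-3*2) = 6*(-6) = -36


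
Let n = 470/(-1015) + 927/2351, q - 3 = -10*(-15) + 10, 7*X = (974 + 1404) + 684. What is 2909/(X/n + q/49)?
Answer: -4677197833/10224092283 ≈ -0.45747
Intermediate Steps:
X = 3062/7 (X = ((974 + 1404) + 684)/7 = (2378 + 684)/7 = (1/7)*3062 = 3062/7 ≈ 437.43)
q = 163 (q = 3 + (-10*(-15) + 10) = 3 + (150 + 10) = 3 + 160 = 163)
n = -32813/477253 (n = 470*(-1/1015) + 927*(1/2351) = -94/203 + 927/2351 = -32813/477253 ≈ -0.068754)
2909/(X/n + q/49) = 2909/(3062/(7*(-32813/477253)) + 163/49) = 2909/((3062/7)*(-477253/32813) + 163*(1/49)) = 2909/(-208764098/32813 + 163/49) = 2909/(-10224092283/1607837) = 2909*(-1607837/10224092283) = -4677197833/10224092283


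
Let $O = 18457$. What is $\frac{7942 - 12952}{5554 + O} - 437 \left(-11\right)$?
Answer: $\frac{115415867}{24011} \approx 4806.8$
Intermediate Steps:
$\frac{7942 - 12952}{5554 + O} - 437 \left(-11\right) = \frac{7942 - 12952}{5554 + 18457} - 437 \left(-11\right) = - \frac{5010}{24011} - -4807 = \left(-5010\right) \frac{1}{24011} + 4807 = - \frac{5010}{24011} + 4807 = \frac{115415867}{24011}$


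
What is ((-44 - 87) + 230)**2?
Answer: 9801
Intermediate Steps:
((-44 - 87) + 230)**2 = (-131 + 230)**2 = 99**2 = 9801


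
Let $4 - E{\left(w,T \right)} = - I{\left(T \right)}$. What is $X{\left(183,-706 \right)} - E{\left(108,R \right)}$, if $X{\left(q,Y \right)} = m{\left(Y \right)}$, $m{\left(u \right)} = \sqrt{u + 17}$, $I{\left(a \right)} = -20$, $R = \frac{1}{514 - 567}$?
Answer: $16 + i \sqrt{689} \approx 16.0 + 26.249 i$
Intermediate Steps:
$R = - \frac{1}{53}$ ($R = \frac{1}{-53} = - \frac{1}{53} \approx -0.018868$)
$E{\left(w,T \right)} = -16$ ($E{\left(w,T \right)} = 4 - \left(-1\right) \left(-20\right) = 4 - 20 = -16$)
$m{\left(u \right)} = \sqrt{17 + u}$
$X{\left(q,Y \right)} = \sqrt{17 + Y}$
$X{\left(183,-706 \right)} - E{\left(108,R \right)} = \sqrt{17 - 706} - -16 = \sqrt{-689} + 16 = i \sqrt{689} + 16 = 16 + i \sqrt{689}$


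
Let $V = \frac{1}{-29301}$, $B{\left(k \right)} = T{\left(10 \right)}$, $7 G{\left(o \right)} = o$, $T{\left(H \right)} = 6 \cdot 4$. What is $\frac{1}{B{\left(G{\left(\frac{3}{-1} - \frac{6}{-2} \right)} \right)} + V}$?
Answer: $\frac{29301}{703223} \approx 0.041667$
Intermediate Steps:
$T{\left(H \right)} = 24$
$G{\left(o \right)} = \frac{o}{7}$
$B{\left(k \right)} = 24$
$V = - \frac{1}{29301} \approx -3.4129 \cdot 10^{-5}$
$\frac{1}{B{\left(G{\left(\frac{3}{-1} - \frac{6}{-2} \right)} \right)} + V} = \frac{1}{24 - \frac{1}{29301}} = \frac{1}{\frac{703223}{29301}} = \frac{29301}{703223}$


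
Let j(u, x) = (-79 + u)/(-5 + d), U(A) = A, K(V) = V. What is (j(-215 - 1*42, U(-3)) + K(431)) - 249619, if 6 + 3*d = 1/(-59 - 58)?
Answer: -306193084/1229 ≈ -2.4914e+5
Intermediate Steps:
d = -703/351 (d = -2 + 1/(3*(-59 - 58)) = -2 + (⅓)/(-117) = -2 + (⅓)*(-1/117) = -2 - 1/351 = -703/351 ≈ -2.0028)
j(u, x) = 27729/2458 - 351*u/2458 (j(u, x) = (-79 + u)/(-5 - 703/351) = (-79 + u)/(-2458/351) = (-79 + u)*(-351/2458) = 27729/2458 - 351*u/2458)
(j(-215 - 1*42, U(-3)) + K(431)) - 249619 = ((27729/2458 - 351*(-215 - 1*42)/2458) + 431) - 249619 = ((27729/2458 - 351*(-215 - 42)/2458) + 431) - 249619 = ((27729/2458 - 351/2458*(-257)) + 431) - 249619 = ((27729/2458 + 90207/2458) + 431) - 249619 = (58968/1229 + 431) - 249619 = 588667/1229 - 249619 = -306193084/1229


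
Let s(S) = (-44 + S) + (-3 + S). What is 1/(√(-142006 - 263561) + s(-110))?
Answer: -89/158952 - I*√5007/52984 ≈ -0.00055992 - 0.0013355*I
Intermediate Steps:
s(S) = -47 + 2*S
1/(√(-142006 - 263561) + s(-110)) = 1/(√(-142006 - 263561) + (-47 + 2*(-110))) = 1/(√(-405567) + (-47 - 220)) = 1/(9*I*√5007 - 267) = 1/(-267 + 9*I*√5007)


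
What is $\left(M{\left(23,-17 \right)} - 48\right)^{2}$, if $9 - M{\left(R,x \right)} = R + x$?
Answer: $2025$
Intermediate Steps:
$M{\left(R,x \right)} = 9 - R - x$ ($M{\left(R,x \right)} = 9 - \left(R + x\right) = 9 - R - x$)
$\left(M{\left(23,-17 \right)} - 48\right)^{2} = \left(\left(9 - 23 - -17\right) - 48\right)^{2} = \left(\left(9 - 23 + 17\right) - 48\right)^{2} = \left(3 - 48\right)^{2} = \left(-45\right)^{2} = 2025$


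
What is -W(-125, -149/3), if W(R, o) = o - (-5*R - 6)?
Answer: 2006/3 ≈ 668.67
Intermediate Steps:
W(R, o) = 6 + o + 5*R (W(R, o) = o - (-6 - 5*R) = o + (6 + 5*R) = 6 + o + 5*R)
-W(-125, -149/3) = -(6 - 149/3 + 5*(-125)) = -(6 - 149*⅓ - 625) = -(6 - 149/3 - 625) = -1*(-2006/3) = 2006/3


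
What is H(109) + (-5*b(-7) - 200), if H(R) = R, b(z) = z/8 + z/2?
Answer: -553/8 ≈ -69.125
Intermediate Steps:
b(z) = 5*z/8 (b(z) = z*(⅛) + z*(½) = z/8 + z/2 = 5*z/8)
H(109) + (-5*b(-7) - 200) = 109 + (-25*(-7)/8 - 200) = 109 + (-5*(-35/8) - 200) = 109 + (175/8 - 200) = 109 - 1425/8 = -553/8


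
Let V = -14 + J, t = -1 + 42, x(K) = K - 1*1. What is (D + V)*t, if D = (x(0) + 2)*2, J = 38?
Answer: 1066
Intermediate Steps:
x(K) = -1 + K (x(K) = K - 1 = -1 + K)
D = 2 (D = ((-1 + 0) + 2)*2 = (-1 + 2)*2 = 1*2 = 2)
t = 41
V = 24 (V = -14 + 38 = 24)
(D + V)*t = (2 + 24)*41 = 26*41 = 1066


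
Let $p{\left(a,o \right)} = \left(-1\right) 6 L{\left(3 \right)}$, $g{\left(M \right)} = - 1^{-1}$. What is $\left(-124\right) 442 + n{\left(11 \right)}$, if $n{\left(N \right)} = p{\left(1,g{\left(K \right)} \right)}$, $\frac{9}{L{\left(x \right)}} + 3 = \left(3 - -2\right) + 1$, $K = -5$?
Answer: $-54826$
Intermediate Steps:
$L{\left(x \right)} = 3$ ($L{\left(x \right)} = \frac{9}{-3 + \left(\left(3 - -2\right) + 1\right)} = \frac{9}{-3 + \left(\left(3 + 2\right) + 1\right)} = \frac{9}{-3 + \left(5 + 1\right)} = \frac{9}{-3 + 6} = \frac{9}{3} = 9 \cdot \frac{1}{3} = 3$)
$g{\left(M \right)} = -1$ ($g{\left(M \right)} = \left(-1\right) 1 = -1$)
$p{\left(a,o \right)} = -18$ ($p{\left(a,o \right)} = \left(-1\right) 6 \cdot 3 = \left(-6\right) 3 = -18$)
$n{\left(N \right)} = -18$
$\left(-124\right) 442 + n{\left(11 \right)} = \left(-124\right) 442 - 18 = -54808 - 18 = -54826$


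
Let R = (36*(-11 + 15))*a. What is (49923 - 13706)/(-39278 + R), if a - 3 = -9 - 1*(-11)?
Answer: -36217/38558 ≈ -0.93929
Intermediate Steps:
a = 5 (a = 3 + (-9 - 1*(-11)) = 3 + (-9 + 11) = 3 + 2 = 5)
R = 720 (R = (36*(-11 + 15))*5 = (36*4)*5 = 144*5 = 720)
(49923 - 13706)/(-39278 + R) = (49923 - 13706)/(-39278 + 720) = 36217/(-38558) = 36217*(-1/38558) = -36217/38558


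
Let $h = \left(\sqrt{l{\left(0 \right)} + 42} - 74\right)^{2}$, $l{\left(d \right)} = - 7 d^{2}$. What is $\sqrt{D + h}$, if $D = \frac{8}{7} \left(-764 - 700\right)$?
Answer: $\frac{\sqrt{188398 - 7252 \sqrt{42}}}{7} \approx 53.719$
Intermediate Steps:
$D = - \frac{11712}{7}$ ($D = 8 \cdot \frac{1}{7} \left(-1464\right) = \frac{8}{7} \left(-1464\right) = - \frac{11712}{7} \approx -1673.1$)
$h = \left(-74 + \sqrt{42}\right)^{2}$ ($h = \left(\sqrt{- 7 \cdot 0^{2} + 42} - 74\right)^{2} = \left(\sqrt{\left(-7\right) 0 + 42} - 74\right)^{2} = \left(\sqrt{0 + 42} - 74\right)^{2} = \left(\sqrt{42} - 74\right)^{2} = \left(-74 + \sqrt{42}\right)^{2} \approx 4558.9$)
$\sqrt{D + h} = \sqrt{- \frac{11712}{7} + \left(74 - \sqrt{42}\right)^{2}}$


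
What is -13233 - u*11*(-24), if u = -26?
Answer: -20097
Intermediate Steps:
-13233 - u*11*(-24) = -13233 - (-26*11)*(-24) = -13233 - (-286)*(-24) = -13233 - 1*6864 = -13233 - 6864 = -20097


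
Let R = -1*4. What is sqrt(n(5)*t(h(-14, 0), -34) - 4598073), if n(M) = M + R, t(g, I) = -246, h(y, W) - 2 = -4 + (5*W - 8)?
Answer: I*sqrt(4598319) ≈ 2144.4*I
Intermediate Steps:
h(y, W) = -10 + 5*W (h(y, W) = 2 + (-4 + (5*W - 8)) = 2 + (-4 + (-8 + 5*W)) = 2 + (-12 + 5*W) = -10 + 5*W)
R = -4
n(M) = -4 + M (n(M) = M - 4 = -4 + M)
sqrt(n(5)*t(h(-14, 0), -34) - 4598073) = sqrt((-4 + 5)*(-246) - 4598073) = sqrt(1*(-246) - 4598073) = sqrt(-246 - 4598073) = sqrt(-4598319) = I*sqrt(4598319)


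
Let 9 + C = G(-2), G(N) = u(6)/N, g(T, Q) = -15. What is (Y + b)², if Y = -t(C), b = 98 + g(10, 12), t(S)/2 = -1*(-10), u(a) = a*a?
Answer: 3969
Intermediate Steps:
u(a) = a²
G(N) = 36/N (G(N) = 6²/N = 36/N)
C = -27 (C = -9 + 36/(-2) = -9 + 36*(-½) = -9 - 18 = -27)
t(S) = 20 (t(S) = 2*(-1*(-10)) = 2*10 = 20)
b = 83 (b = 98 - 15 = 83)
Y = -20 (Y = -1*20 = -20)
(Y + b)² = (-20 + 83)² = 63² = 3969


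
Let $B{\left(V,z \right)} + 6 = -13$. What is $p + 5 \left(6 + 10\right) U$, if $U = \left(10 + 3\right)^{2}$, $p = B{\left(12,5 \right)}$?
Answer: $13501$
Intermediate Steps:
$B{\left(V,z \right)} = -19$ ($B{\left(V,z \right)} = -6 - 13 = -19$)
$p = -19$
$U = 169$ ($U = 13^{2} = 169$)
$p + 5 \left(6 + 10\right) U = -19 + 5 \left(6 + 10\right) 169 = -19 + 5 \cdot 16 \cdot 169 = -19 + 80 \cdot 169 = -19 + 13520 = 13501$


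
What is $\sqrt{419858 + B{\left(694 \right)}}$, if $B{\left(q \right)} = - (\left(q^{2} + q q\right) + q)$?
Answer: $2 i \sqrt{136027} \approx 737.64 i$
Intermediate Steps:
$B{\left(q \right)} = - q - 2 q^{2}$ ($B{\left(q \right)} = - (\left(q^{2} + q^{2}\right) + q) = - (2 q^{2} + q) = - (q + 2 q^{2}) = - q - 2 q^{2}$)
$\sqrt{419858 + B{\left(694 \right)}} = \sqrt{419858 - 694 \left(1 + 2 \cdot 694\right)} = \sqrt{419858 - 694 \left(1 + 1388\right)} = \sqrt{419858 - 694 \cdot 1389} = \sqrt{419858 - 963966} = \sqrt{-544108} = 2 i \sqrt{136027}$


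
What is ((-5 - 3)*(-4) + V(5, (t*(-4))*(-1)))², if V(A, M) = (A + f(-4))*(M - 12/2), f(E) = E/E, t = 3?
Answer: 4624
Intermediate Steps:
f(E) = 1
V(A, M) = (1 + A)*(-6 + M) (V(A, M) = (A + 1)*(M - 12/2) = (1 + A)*(M - 12*½) = (1 + A)*(M - 6) = (1 + A)*(-6 + M))
((-5 - 3)*(-4) + V(5, (t*(-4))*(-1)))² = ((-5 - 3)*(-4) + (-6 + (3*(-4))*(-1) - 6*5 + 5*((3*(-4))*(-1))))² = (-8*(-4) + (-6 - 12*(-1) - 30 + 5*(-12*(-1))))² = (32 + (-6 + 12 - 30 + 5*12))² = (32 + (-6 + 12 - 30 + 60))² = (32 + 36)² = 68² = 4624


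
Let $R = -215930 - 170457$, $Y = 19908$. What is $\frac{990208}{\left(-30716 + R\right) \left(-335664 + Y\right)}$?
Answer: $\frac{247552}{32925693717} \approx 7.5185 \cdot 10^{-6}$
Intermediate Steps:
$R = -386387$
$\frac{990208}{\left(-30716 + R\right) \left(-335664 + Y\right)} = \frac{990208}{\left(-30716 - 386387\right) \left(-335664 + 19908\right)} = \frac{990208}{\left(-417103\right) \left(-315756\right)} = \frac{990208}{131702774868} = 990208 \cdot \frac{1}{131702774868} = \frac{247552}{32925693717}$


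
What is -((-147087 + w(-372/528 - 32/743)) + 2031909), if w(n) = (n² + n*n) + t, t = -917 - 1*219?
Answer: -1006611186852833/534383432 ≈ -1.8837e+6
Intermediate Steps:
t = -1136 (t = -917 - 219 = -1136)
w(n) = -1136 + 2*n² (w(n) = (n² + n*n) - 1136 = (n² + n²) - 1136 = 2*n² - 1136 = -1136 + 2*n²)
-((-147087 + w(-372/528 - 32/743)) + 2031909) = -((-147087 + (-1136 + 2*(-372/528 - 32/743)²)) + 2031909) = -((-147087 + (-1136 + 2*(-372*1/528 - 32*1/743)²)) + 2031909) = -((-147087 + (-1136 + 2*(-31/44 - 32/743)²)) + 2031909) = -((-147087 + (-1136 + 2*(-24441/32692)²)) + 2031909) = -((-147087 + (-1136 + 2*(597362481/1068766864))) + 2031909) = -((-147087 + (-1136 + 597362481/534383432)) + 2031909) = -((-147087 - 606462216271/534383432) + 2031909) = -(-79207318078855/534383432 + 2031909) = -1*1006611186852833/534383432 = -1006611186852833/534383432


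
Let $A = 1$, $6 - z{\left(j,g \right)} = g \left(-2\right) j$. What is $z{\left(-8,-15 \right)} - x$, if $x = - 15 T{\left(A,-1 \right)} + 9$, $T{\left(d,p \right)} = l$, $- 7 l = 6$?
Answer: $\frac{1569}{7} \approx 224.14$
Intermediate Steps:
$l = - \frac{6}{7}$ ($l = \left(- \frac{1}{7}\right) 6 = - \frac{6}{7} \approx -0.85714$)
$z{\left(j,g \right)} = 6 + 2 g j$ ($z{\left(j,g \right)} = 6 - g \left(-2\right) j = 6 - - 2 g j = 6 + 2 g j$)
$T{\left(d,p \right)} = - \frac{6}{7}$
$x = \frac{153}{7}$ ($x = \left(-15\right) \left(- \frac{6}{7}\right) + 9 = \frac{90}{7} + 9 = \frac{153}{7} \approx 21.857$)
$z{\left(-8,-15 \right)} - x = \left(6 + 2 \left(-15\right) \left(-8\right)\right) - \frac{153}{7} = \left(6 + 240\right) - \frac{153}{7} = 246 - \frac{153}{7} = \frac{1569}{7}$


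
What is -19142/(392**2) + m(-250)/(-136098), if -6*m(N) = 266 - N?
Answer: -647993203/5228340768 ≈ -0.12394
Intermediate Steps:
m(N) = -133/3 + N/6 (m(N) = -(266 - N)/6 = -133/3 + N/6)
-19142/(392**2) + m(-250)/(-136098) = -19142/(392**2) + (-133/3 + (1/6)*(-250))/(-136098) = -19142/153664 + (-133/3 - 125/3)*(-1/136098) = -19142*1/153664 - 86*(-1/136098) = -9571/76832 + 43/68049 = -647993203/5228340768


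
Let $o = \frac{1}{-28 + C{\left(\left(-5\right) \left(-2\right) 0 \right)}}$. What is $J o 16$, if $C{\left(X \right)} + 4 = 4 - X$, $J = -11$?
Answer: $\frac{44}{7} \approx 6.2857$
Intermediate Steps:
$C{\left(X \right)} = - X$ ($C{\left(X \right)} = -4 - \left(-4 + X\right) = - X$)
$o = - \frac{1}{28}$ ($o = \frac{1}{-28 - \left(-5\right) \left(-2\right) 0} = \frac{1}{-28 - 10 \cdot 0} = \frac{1}{-28 - 0} = \frac{1}{-28 + 0} = \frac{1}{-28} = - \frac{1}{28} \approx -0.035714$)
$J o 16 = \left(-11\right) \left(- \frac{1}{28}\right) 16 = \frac{11}{28} \cdot 16 = \frac{44}{7}$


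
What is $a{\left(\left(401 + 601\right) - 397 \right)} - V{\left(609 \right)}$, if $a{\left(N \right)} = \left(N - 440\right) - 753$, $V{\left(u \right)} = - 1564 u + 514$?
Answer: $951374$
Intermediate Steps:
$V{\left(u \right)} = 514 - 1564 u$
$a{\left(N \right)} = -1193 + N$ ($a{\left(N \right)} = \left(-440 + N\right) - 753 = -1193 + N$)
$a{\left(\left(401 + 601\right) - 397 \right)} - V{\left(609 \right)} = \left(-1193 + \left(\left(401 + 601\right) - 397\right)\right) - \left(514 - 952476\right) = \left(-1193 + \left(1002 - 397\right)\right) - \left(514 - 952476\right) = \left(-1193 + 605\right) - -951962 = -588 + 951962 = 951374$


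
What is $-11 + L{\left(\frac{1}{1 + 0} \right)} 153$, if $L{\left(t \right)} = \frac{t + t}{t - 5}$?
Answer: $- \frac{175}{2} \approx -87.5$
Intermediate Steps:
$L{\left(t \right)} = \frac{2 t}{-5 + t}$
$-11 + L{\left(\frac{1}{1 + 0} \right)} 153 = -11 + \frac{2}{\left(1 + 0\right) \left(-5 + \frac{1}{1 + 0}\right)} 153 = -11 + \frac{2}{1 \left(-5 + 1^{-1}\right)} 153 = -11 + 2 \cdot 1 \frac{1}{-5 + 1} \cdot 153 = -11 + 2 \cdot 1 \frac{1}{-4} \cdot 153 = -11 + 2 \cdot 1 \left(- \frac{1}{4}\right) 153 = -11 - \frac{153}{2} = - \frac{175}{2}$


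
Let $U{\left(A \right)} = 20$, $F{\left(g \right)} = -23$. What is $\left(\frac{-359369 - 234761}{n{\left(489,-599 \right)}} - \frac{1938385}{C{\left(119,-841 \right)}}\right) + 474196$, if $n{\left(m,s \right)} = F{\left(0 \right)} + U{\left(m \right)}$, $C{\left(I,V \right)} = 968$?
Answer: $\frac{1946367869}{2904} \approx 6.7024 \cdot 10^{5}$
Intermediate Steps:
$n{\left(m,s \right)} = -3$ ($n{\left(m,s \right)} = -23 + 20 = -3$)
$\left(\frac{-359369 - 234761}{n{\left(489,-599 \right)}} - \frac{1938385}{C{\left(119,-841 \right)}}\right) + 474196 = \left(\frac{-359369 - 234761}{-3} - \frac{1938385}{968}\right) + 474196 = \left(\left(-594130\right) \left(- \frac{1}{3}\right) - \frac{1938385}{968}\right) + 474196 = \left(\frac{594130}{3} - \frac{1938385}{968}\right) + 474196 = \frac{569302685}{2904} + 474196 = \frac{1946367869}{2904}$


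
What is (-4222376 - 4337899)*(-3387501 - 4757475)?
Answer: 69723234428400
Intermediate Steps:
(-4222376 - 4337899)*(-3387501 - 4757475) = -8560275*(-8144976) = 69723234428400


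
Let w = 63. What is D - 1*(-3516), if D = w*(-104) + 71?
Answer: -2965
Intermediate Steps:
D = -6481 (D = 63*(-104) + 71 = -6552 + 71 = -6481)
D - 1*(-3516) = -6481 - 1*(-3516) = -6481 + 3516 = -2965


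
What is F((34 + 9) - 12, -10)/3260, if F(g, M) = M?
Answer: -1/326 ≈ -0.0030675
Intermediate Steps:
F((34 + 9) - 12, -10)/3260 = -10/3260 = -10*1/3260 = -1/326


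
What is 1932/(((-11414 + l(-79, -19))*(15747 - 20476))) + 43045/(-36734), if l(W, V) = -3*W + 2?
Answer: -758236616929/647088695350 ≈ -1.1718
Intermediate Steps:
l(W, V) = 2 - 3*W
1932/(((-11414 + l(-79, -19))*(15747 - 20476))) + 43045/(-36734) = 1932/(((-11414 + (2 - 3*(-79)))*(15747 - 20476))) + 43045/(-36734) = 1932/(((-11414 + (2 + 237))*(-4729))) + 43045*(-1/36734) = 1932/(((-11414 + 239)*(-4729))) - 43045/36734 = 1932/((-11175*(-4729))) - 43045/36734 = 1932/52846575 - 43045/36734 = 1932*(1/52846575) - 43045/36734 = 644/17615525 - 43045/36734 = -758236616929/647088695350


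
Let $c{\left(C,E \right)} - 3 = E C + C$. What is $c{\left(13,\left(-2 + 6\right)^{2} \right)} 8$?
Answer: $1792$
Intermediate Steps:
$c{\left(C,E \right)} = 3 + C + C E$ ($c{\left(C,E \right)} = 3 + \left(E C + C\right) = 3 + \left(C E + C\right) = 3 + \left(C + C E\right) = 3 + C + C E$)
$c{\left(13,\left(-2 + 6\right)^{2} \right)} 8 = \left(3 + 13 + 13 \left(-2 + 6\right)^{2}\right) 8 = \left(3 + 13 + 13 \cdot 4^{2}\right) 8 = \left(3 + 13 + 13 \cdot 16\right) 8 = \left(3 + 13 + 208\right) 8 = 224 \cdot 8 = 1792$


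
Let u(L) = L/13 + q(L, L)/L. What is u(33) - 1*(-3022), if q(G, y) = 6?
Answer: 432535/143 ≈ 3024.7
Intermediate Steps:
u(L) = 6/L + L/13 (u(L) = L/13 + 6/L = 6/L + L/13)
u(33) - 1*(-3022) = (6/33 + (1/13)*33) - 1*(-3022) = (6*(1/33) + 33/13) + 3022 = (2/11 + 33/13) + 3022 = 389/143 + 3022 = 432535/143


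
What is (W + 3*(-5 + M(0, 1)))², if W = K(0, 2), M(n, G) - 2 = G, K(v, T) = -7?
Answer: 169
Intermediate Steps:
M(n, G) = 2 + G
W = -7
(W + 3*(-5 + M(0, 1)))² = (-7 + 3*(-5 + (2 + 1)))² = (-7 + 3*(-5 + 3))² = (-7 + 3*(-2))² = (-7 - 6)² = (-13)² = 169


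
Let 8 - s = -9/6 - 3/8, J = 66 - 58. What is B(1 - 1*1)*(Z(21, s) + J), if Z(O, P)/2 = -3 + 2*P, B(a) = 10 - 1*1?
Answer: 747/2 ≈ 373.50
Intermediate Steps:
B(a) = 9 (B(a) = 10 - 1 = 9)
J = 8
s = 79/8 (s = 8 - (-9/6 - 3/8) = 8 - (-9*1/6 - 3*1/8) = 8 - (-3/2 - 3/8) = 8 - 1*(-15/8) = 8 + 15/8 = 79/8 ≈ 9.8750)
Z(O, P) = -6 + 4*P (Z(O, P) = 2*(-3 + 2*P) = -6 + 4*P)
B(1 - 1*1)*(Z(21, s) + J) = 9*((-6 + 4*(79/8)) + 8) = 9*((-6 + 79/2) + 8) = 9*(67/2 + 8) = 9*(83/2) = 747/2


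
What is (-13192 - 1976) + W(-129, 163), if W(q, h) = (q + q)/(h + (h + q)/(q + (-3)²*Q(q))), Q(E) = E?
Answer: -797298117/52559 ≈ -15170.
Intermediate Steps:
W(q, h) = 2*q/(h + (h + q)/(10*q)) (W(q, h) = (q + q)/(h + (h + q)/(q + (-3)²*q)) = (2*q)/(h + (h + q)/(q + 9*q)) = (2*q)/(h + (h + q)/((10*q))) = (2*q)/(h + (h + q)*(1/(10*q))) = (2*q)/(h + (h + q)/(10*q)) = 2*q/(h + (h + q)/(10*q)))
(-13192 - 1976) + W(-129, 163) = (-13192 - 1976) + 20*(-129)²/(163 - 129 + 10*163*(-129)) = -15168 + 20*16641/(163 - 129 - 210270) = -15168 + 20*16641/(-210236) = -15168 + 20*16641*(-1/210236) = -15168 - 83205/52559 = -797298117/52559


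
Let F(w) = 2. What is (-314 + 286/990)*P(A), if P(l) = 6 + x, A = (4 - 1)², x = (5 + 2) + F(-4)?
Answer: -14117/3 ≈ -4705.7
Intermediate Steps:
x = 9 (x = (5 + 2) + 2 = 7 + 2 = 9)
A = 9 (A = 3² = 9)
P(l) = 15 (P(l) = 6 + 9 = 15)
(-314 + 286/990)*P(A) = (-314 + 286/990)*15 = (-314 + 286*(1/990))*15 = (-314 + 13/45)*15 = -14117/45*15 = -14117/3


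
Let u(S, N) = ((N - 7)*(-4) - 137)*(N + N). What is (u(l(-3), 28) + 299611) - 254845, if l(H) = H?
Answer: 32390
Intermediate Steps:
u(S, N) = 2*N*(-109 - 4*N) (u(S, N) = ((-7 + N)*(-4) - 137)*(2*N) = ((28 - 4*N) - 137)*(2*N) = (-109 - 4*N)*(2*N) = 2*N*(-109 - 4*N))
(u(l(-3), 28) + 299611) - 254845 = (-2*28*(109 + 4*28) + 299611) - 254845 = (-2*28*(109 + 112) + 299611) - 254845 = (-2*28*221 + 299611) - 254845 = (-12376 + 299611) - 254845 = 287235 - 254845 = 32390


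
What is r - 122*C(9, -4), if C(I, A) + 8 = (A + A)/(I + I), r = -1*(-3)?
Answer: 9299/9 ≈ 1033.2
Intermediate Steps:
r = 3
C(I, A) = -8 + A/I (C(I, A) = -8 + (A + A)/(I + I) = -8 + (2*A)/((2*I)) = -8 + (2*A)*(1/(2*I)) = -8 + A/I)
r - 122*C(9, -4) = 3 - 122*(-8 - 4/9) = 3 - 122*(-76/9) = 3 + 9272/9 = 9299/9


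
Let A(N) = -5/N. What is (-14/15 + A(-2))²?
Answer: 2209/900 ≈ 2.4544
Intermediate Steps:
(-14/15 + A(-2))² = (-14/15 - 5/(-2))² = (-14*1/15 - 5*(-½))² = (-14/15 + 5/2)² = (47/30)² = 2209/900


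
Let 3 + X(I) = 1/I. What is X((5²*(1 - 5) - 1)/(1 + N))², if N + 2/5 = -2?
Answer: 2274064/255025 ≈ 8.9170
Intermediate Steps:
N = -12/5 (N = -⅖ - 2 = -12/5 ≈ -2.4000)
X(I) = -3 + 1/I
X((5²*(1 - 5) - 1)/(1 + N))² = (-3 + 1/((5²*(1 - 5) - 1)/(1 - 12/5)))² = (-3 + 1/((25*(-4) - 1)/(-7/5)))² = (-3 + 1/((-100 - 1)*(-5/7)))² = (-3 + 1/(-101*(-5/7)))² = (-3 + 1/(505/7))² = (-3 + 7/505)² = (-1508/505)² = 2274064/255025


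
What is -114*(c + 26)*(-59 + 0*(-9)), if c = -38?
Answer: -80712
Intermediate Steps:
-114*(c + 26)*(-59 + 0*(-9)) = -114*(-38 + 26)*(-59 + 0*(-9)) = -(-1368)*(-59 + 0) = -(-1368)*(-59) = -114*708 = -80712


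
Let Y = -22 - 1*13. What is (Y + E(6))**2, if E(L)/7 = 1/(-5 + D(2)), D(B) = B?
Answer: 12544/9 ≈ 1393.8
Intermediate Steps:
Y = -35 (Y = -22 - 13 = -35)
E(L) = -7/3 (E(L) = 7/(-5 + 2) = 7/(-3) = 7*(-1/3) = -7/3)
(Y + E(6))**2 = (-35 - 7/3)**2 = (-112/3)**2 = 12544/9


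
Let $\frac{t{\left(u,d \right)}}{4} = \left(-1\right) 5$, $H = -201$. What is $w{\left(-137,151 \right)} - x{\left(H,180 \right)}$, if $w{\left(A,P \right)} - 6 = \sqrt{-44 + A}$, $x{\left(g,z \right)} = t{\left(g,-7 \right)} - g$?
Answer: $-175 + i \sqrt{181} \approx -175.0 + 13.454 i$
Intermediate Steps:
$t{\left(u,d \right)} = -20$ ($t{\left(u,d \right)} = 4 \left(\left(-1\right) 5\right) = 4 \left(-5\right) = -20$)
$x{\left(g,z \right)} = -20 - g$
$w{\left(A,P \right)} = 6 + \sqrt{-44 + A}$
$w{\left(-137,151 \right)} - x{\left(H,180 \right)} = \left(6 + \sqrt{-44 - 137}\right) - \left(-20 - -201\right) = \left(6 + \sqrt{-181}\right) - \left(-20 + 201\right) = \left(6 + i \sqrt{181}\right) - 181 = -175 + i \sqrt{181}$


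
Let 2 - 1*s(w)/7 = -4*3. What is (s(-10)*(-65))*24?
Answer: -152880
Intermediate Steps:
s(w) = 98 (s(w) = 14 - (-28)*3 = 14 - 7*(-12) = 14 + 84 = 98)
(s(-10)*(-65))*24 = (98*(-65))*24 = -6370*24 = -152880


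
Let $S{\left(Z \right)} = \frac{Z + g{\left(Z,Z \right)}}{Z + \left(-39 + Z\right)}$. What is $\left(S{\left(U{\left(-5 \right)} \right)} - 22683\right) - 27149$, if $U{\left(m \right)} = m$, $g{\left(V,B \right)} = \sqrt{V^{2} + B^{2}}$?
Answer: $- \frac{2441763}{49} - \frac{5 \sqrt{2}}{49} \approx -49832.0$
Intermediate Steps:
$g{\left(V,B \right)} = \sqrt{B^{2} + V^{2}}$
$S{\left(Z \right)} = \frac{Z + \sqrt{2} \sqrt{Z^{2}}}{-39 + 2 Z}$ ($S{\left(Z \right)} = \frac{Z + \sqrt{Z^{2} + Z^{2}}}{Z + \left(-39 + Z\right)} = \frac{Z + \sqrt{2 Z^{2}}}{-39 + 2 Z} = \frac{Z + \sqrt{2} \sqrt{Z^{2}}}{-39 + 2 Z}$)
$\left(S{\left(U{\left(-5 \right)} \right)} - 22683\right) - 27149 = \left(\frac{-5 + \sqrt{2} \sqrt{\left(-5\right)^{2}}}{-39 + 2 \left(-5\right)} - 22683\right) - 27149 = \left(\frac{-5 + \sqrt{2} \sqrt{25}}{-39 - 10} - 22683\right) - 27149 = \left(\frac{-5 + \sqrt{2} \cdot 5}{-49} - 22683\right) - 27149 = \left(- \frac{-5 + 5 \sqrt{2}}{49} - 22683\right) - 27149 = \left(\left(\frac{5}{49} - \frac{5 \sqrt{2}}{49}\right) - 22683\right) - 27149 = \left(- \frac{1111462}{49} - \frac{5 \sqrt{2}}{49}\right) - 27149 = - \frac{2441763}{49} - \frac{5 \sqrt{2}}{49}$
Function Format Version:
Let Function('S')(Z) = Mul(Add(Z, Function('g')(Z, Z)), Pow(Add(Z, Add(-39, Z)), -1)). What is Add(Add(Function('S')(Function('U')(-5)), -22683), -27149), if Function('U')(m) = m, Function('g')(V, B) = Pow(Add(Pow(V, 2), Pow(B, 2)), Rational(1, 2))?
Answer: Add(Rational(-2441763, 49), Mul(Rational(-5, 49), Pow(2, Rational(1, 2)))) ≈ -49832.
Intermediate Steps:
Function('g')(V, B) = Pow(Add(Pow(B, 2), Pow(V, 2)), Rational(1, 2))
Function('S')(Z) = Mul(Pow(Add(-39, Mul(2, Z)), -1), Add(Z, Mul(Pow(2, Rational(1, 2)), Pow(Pow(Z, 2), Rational(1, 2))))) (Function('S')(Z) = Mul(Add(Z, Pow(Add(Pow(Z, 2), Pow(Z, 2)), Rational(1, 2))), Pow(Add(Z, Add(-39, Z)), -1)) = Mul(Add(Z, Pow(Mul(2, Pow(Z, 2)), Rational(1, 2))), Pow(Add(-39, Mul(2, Z)), -1)) = Mul(Add(Z, Mul(Pow(2, Rational(1, 2)), Pow(Pow(Z, 2), Rational(1, 2)))), Pow(Add(-39, Mul(2, Z)), -1)) = Mul(Pow(Add(-39, Mul(2, Z)), -1), Add(Z, Mul(Pow(2, Rational(1, 2)), Pow(Pow(Z, 2), Rational(1, 2))))))
Add(Add(Function('S')(Function('U')(-5)), -22683), -27149) = Add(Add(Mul(Pow(Add(-39, Mul(2, -5)), -1), Add(-5, Mul(Pow(2, Rational(1, 2)), Pow(Pow(-5, 2), Rational(1, 2))))), -22683), -27149) = Add(Add(Mul(Pow(Add(-39, -10), -1), Add(-5, Mul(Pow(2, Rational(1, 2)), Pow(25, Rational(1, 2))))), -22683), -27149) = Add(Add(Mul(Pow(-49, -1), Add(-5, Mul(Pow(2, Rational(1, 2)), 5))), -22683), -27149) = Add(Add(Mul(Rational(-1, 49), Add(-5, Mul(5, Pow(2, Rational(1, 2))))), -22683), -27149) = Add(Add(Add(Rational(5, 49), Mul(Rational(-5, 49), Pow(2, Rational(1, 2)))), -22683), -27149) = Add(Add(Rational(-1111462, 49), Mul(Rational(-5, 49), Pow(2, Rational(1, 2)))), -27149) = Add(Rational(-2441763, 49), Mul(Rational(-5, 49), Pow(2, Rational(1, 2))))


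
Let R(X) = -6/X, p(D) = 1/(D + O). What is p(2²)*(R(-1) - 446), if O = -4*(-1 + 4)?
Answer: 55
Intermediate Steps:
O = -12 (O = -4*3 = -12)
p(D) = 1/(-12 + D) (p(D) = 1/(D - 12) = 1/(-12 + D))
p(2²)*(R(-1) - 446) = (-6/(-1) - 446)/(-12 + 2²) = (-6*(-1) - 446)/(-12 + 4) = (6 - 446)/(-8) = -⅛*(-440) = 55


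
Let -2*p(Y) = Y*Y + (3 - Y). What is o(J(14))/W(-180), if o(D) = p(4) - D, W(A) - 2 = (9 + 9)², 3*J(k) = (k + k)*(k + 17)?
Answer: -1781/1956 ≈ -0.91053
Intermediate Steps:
J(k) = 2*k*(17 + k)/3 (J(k) = ((k + k)*(k + 17))/3 = ((2*k)*(17 + k))/3 = (2*k*(17 + k))/3 = 2*k*(17 + k)/3)
p(Y) = -3/2 + Y/2 - Y²/2 (p(Y) = -(Y*Y + (3 - Y))/2 = -(Y² + (3 - Y))/2 = -(3 + Y² - Y)/2 = -3/2 + Y/2 - Y²/2)
W(A) = 326 (W(A) = 2 + (9 + 9)² = 2 + 18² = 2 + 324 = 326)
o(D) = -15/2 - D (o(D) = (-3/2 + (½)*4 - ½*4²) - D = (-3/2 + 2 - ½*16) - D = (-3/2 + 2 - 8) - D = -15/2 - D)
o(J(14))/W(-180) = (-15/2 - 2*14*(17 + 14)/3)/326 = (-15/2 - 2*14*31/3)*(1/326) = (-15/2 - 1*868/3)*(1/326) = (-15/2 - 868/3)*(1/326) = -1781/6*1/326 = -1781/1956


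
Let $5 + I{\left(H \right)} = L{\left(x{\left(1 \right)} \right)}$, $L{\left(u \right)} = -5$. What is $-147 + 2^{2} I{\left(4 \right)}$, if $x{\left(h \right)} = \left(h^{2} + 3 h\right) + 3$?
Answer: $-187$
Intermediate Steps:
$x{\left(h \right)} = 3 + h^{2} + 3 h$
$I{\left(H \right)} = -10$ ($I{\left(H \right)} = -5 - 5 = -10$)
$-147 + 2^{2} I{\left(4 \right)} = -147 + 2^{2} \left(-10\right) = -147 + 4 \left(-10\right) = -147 - 40 = -187$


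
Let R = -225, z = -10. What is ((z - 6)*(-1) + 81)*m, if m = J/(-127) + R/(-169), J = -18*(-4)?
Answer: 1591479/21463 ≈ 74.150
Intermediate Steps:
J = 72
m = 16407/21463 (m = 72/(-127) - 225/(-169) = 72*(-1/127) - 225*(-1/169) = -72/127 + 225/169 = 16407/21463 ≈ 0.76443)
((z - 6)*(-1) + 81)*m = ((-10 - 6)*(-1) + 81)*(16407/21463) = (-16*(-1) + 81)*(16407/21463) = (16 + 81)*(16407/21463) = 97*(16407/21463) = 1591479/21463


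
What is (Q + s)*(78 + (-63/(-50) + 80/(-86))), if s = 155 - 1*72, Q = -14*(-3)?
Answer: 842045/86 ≈ 9791.2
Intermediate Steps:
Q = 42
s = 83 (s = 155 - 72 = 83)
(Q + s)*(78 + (-63/(-50) + 80/(-86))) = (42 + 83)*(78 + (-63/(-50) + 80/(-86))) = 125*(78 + (-63*(-1/50) + 80*(-1/86))) = 125*(78 + (63/50 - 40/43)) = 125*(78 + 709/2150) = 125*(168409/2150) = 842045/86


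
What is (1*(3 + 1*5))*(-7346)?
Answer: -58768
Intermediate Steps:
(1*(3 + 1*5))*(-7346) = (1*(3 + 5))*(-7346) = (1*8)*(-7346) = 8*(-7346) = -58768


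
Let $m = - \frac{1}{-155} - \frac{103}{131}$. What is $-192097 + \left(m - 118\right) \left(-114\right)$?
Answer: $- \frac{3625581649}{20305} \approx -1.7856 \cdot 10^{5}$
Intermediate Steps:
$m = - \frac{15834}{20305}$ ($m = \left(-1\right) \left(- \frac{1}{155}\right) - \frac{103}{131} = \frac{1}{155} - \frac{103}{131} = - \frac{15834}{20305} \approx -0.77981$)
$-192097 + \left(m - 118\right) \left(-114\right) = -192097 + \left(- \frac{15834}{20305} - 118\right) \left(-114\right) = -192097 - - \frac{274947936}{20305} = -192097 + \frac{274947936}{20305} = - \frac{3625581649}{20305}$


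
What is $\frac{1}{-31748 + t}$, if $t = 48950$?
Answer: $\frac{1}{17202} \approx 5.8133 \cdot 10^{-5}$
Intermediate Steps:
$\frac{1}{-31748 + t} = \frac{1}{-31748 + 48950} = \frac{1}{17202}$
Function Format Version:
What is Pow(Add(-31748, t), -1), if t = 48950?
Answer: Rational(1, 17202) ≈ 5.8133e-5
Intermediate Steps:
Pow(Add(-31748, t), -1) = Pow(Add(-31748, 48950), -1) = Pow(17202, -1) = Rational(1, 17202)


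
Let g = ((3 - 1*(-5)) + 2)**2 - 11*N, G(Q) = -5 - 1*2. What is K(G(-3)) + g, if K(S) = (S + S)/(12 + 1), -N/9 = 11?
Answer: 15443/13 ≈ 1187.9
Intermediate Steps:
N = -99 (N = -9*11 = -99)
G(Q) = -7 (G(Q) = -5 - 2 = -7)
K(S) = 2*S/13 (K(S) = (2*S)/13 = (2*S)*(1/13) = 2*S/13)
g = 1189 (g = ((3 - 1*(-5)) + 2)**2 - 11*(-99) = ((3 + 5) + 2)**2 + 1089 = (8 + 2)**2 + 1089 = 10**2 + 1089 = 100 + 1089 = 1189)
K(G(-3)) + g = (2/13)*(-7) + 1189 = -14/13 + 1189 = 15443/13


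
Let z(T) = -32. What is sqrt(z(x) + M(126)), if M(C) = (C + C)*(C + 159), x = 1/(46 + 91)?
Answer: 2*sqrt(17947) ≈ 267.93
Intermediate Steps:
x = 1/137 ≈ 0.0072993
M(C) = 2*C*(159 + C) (M(C) = (2*C)*(159 + C) = 2*C*(159 + C))
sqrt(z(x) + M(126)) = sqrt(-32 + 2*126*(159 + 126)) = sqrt(-32 + 2*126*285) = sqrt(-32 + 71820) = sqrt(71788) = 2*sqrt(17947)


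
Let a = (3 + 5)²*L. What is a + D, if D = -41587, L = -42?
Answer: -44275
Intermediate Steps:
a = -2688 (a = (3 + 5)²*(-42) = 8²*(-42) = 64*(-42) = -2688)
a + D = -2688 - 41587 = -44275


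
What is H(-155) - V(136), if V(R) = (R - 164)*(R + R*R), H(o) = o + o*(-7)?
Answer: 522626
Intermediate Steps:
H(o) = -6*o (H(o) = o - 7*o = -6*o)
V(R) = (-164 + R)*(R + R²)
H(-155) - V(136) = -6*(-155) - 136*(-164 + 136² - 163*136) = 930 - 136*(-164 + 18496 - 22168) = 930 - 136*(-3836) = 930 - 1*(-521696) = 930 + 521696 = 522626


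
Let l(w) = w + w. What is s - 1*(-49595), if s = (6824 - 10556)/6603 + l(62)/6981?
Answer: 762027740255/15365181 ≈ 49594.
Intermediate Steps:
l(w) = 2*w
s = -8411440/15365181 (s = (6824 - 10556)/6603 + (2*62)/6981 = -3732*1/6603 + 124*(1/6981) = -1244/2201 + 124/6981 = -8411440/15365181 ≈ -0.54743)
s - 1*(-49595) = -8411440/15365181 - 1*(-49595) = -8411440/15365181 + 49595 = 762027740255/15365181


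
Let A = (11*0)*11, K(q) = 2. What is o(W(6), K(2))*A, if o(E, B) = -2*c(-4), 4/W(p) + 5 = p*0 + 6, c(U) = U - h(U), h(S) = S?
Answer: 0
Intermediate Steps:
c(U) = 0 (c(U) = U - U = 0)
A = 0 (A = 0*11 = 0)
W(p) = 4 (W(p) = 4/(-5 + (p*0 + 6)) = 4/(-5 + (0 + 6)) = 4/(-5 + 6) = 4/1 = 4*1 = 4)
o(E, B) = 0 (o(E, B) = -2*0 = 0)
o(W(6), K(2))*A = 0*0 = 0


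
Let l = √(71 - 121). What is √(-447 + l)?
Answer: √(-447 + 5*I*√2) ≈ 0.1672 + 21.143*I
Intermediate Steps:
l = 5*I*√2 (l = √(-50) = 5*I*√2 ≈ 7.0711*I)
√(-447 + l) = √(-447 + 5*I*√2)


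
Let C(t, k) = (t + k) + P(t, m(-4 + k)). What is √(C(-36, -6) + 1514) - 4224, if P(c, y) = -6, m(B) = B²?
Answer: -4224 + √1466 ≈ -4185.7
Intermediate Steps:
C(t, k) = -6 + k + t (C(t, k) = (t + k) - 6 = (k + t) - 6 = -6 + k + t)
√(C(-36, -6) + 1514) - 4224 = √((-6 - 6 - 36) + 1514) - 4224 = √(-48 + 1514) - 4224 = √1466 - 4224 = -4224 + √1466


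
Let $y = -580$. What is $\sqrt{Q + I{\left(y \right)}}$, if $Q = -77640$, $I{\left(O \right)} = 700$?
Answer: $2 i \sqrt{19235} \approx 277.38 i$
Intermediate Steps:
$\sqrt{Q + I{\left(y \right)}} = \sqrt{-77640 + 700} = \sqrt{-76940} = 2 i \sqrt{19235}$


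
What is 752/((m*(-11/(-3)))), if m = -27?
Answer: -752/99 ≈ -7.5960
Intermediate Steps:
752/((m*(-11/(-3)))) = 752/((-(-297)/(-3))) = 752/((-(-297)*(-1)/3)) = 752/((-27*11/3)) = 752/(-99) = 752*(-1/99) = -752/99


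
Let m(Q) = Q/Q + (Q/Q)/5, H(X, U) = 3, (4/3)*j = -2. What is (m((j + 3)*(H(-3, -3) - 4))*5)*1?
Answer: 6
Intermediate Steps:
j = -3/2 (j = (¾)*(-2) = -3/2 ≈ -1.5000)
m(Q) = 6/5 (m(Q) = 1 + 1*(⅕) = 1 + ⅕ = 6/5)
(m((j + 3)*(H(-3, -3) - 4))*5)*1 = ((6/5)*5)*1 = 6*1 = 6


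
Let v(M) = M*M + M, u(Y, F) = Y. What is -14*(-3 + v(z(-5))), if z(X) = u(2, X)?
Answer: -42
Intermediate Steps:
z(X) = 2
v(M) = M + M² (v(M) = M² + M = M + M²)
-14*(-3 + v(z(-5))) = -14*(-3 + 2*(1 + 2)) = -14*(-3 + 2*3) = -14*(-3 + 6) = -14*3 = -42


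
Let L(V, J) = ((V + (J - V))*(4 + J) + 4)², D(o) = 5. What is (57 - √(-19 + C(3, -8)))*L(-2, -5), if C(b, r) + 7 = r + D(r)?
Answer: 4617 - 81*I*√29 ≈ 4617.0 - 436.2*I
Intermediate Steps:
C(b, r) = -2 + r (C(b, r) = -7 + (r + 5) = -7 + (5 + r) = -2 + r)
L(V, J) = (4 + J*(4 + J))² (L(V, J) = (J*(4 + J) + 4)² = (4 + J*(4 + J))²)
(57 - √(-19 + C(3, -8)))*L(-2, -5) = (57 - √(-19 + (-2 - 8)))*(4 + (-5)² + 4*(-5))² = (57 - √(-19 - 10))*(4 + 25 - 20)² = (57 - √(-29))*9² = (57 - I*√29)*81 = 4617 - 81*I*√29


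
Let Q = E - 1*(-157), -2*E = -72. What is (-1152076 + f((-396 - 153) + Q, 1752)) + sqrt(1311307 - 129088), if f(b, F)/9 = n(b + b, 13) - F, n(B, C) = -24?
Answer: -1168060 + sqrt(1182219) ≈ -1.1670e+6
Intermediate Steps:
E = 36 (E = -1/2*(-72) = 36)
Q = 193 (Q = 36 - 1*(-157) = 36 + 157 = 193)
f(b, F) = -216 - 9*F (f(b, F) = 9*(-24 - F) = -216 - 9*F)
(-1152076 + f((-396 - 153) + Q, 1752)) + sqrt(1311307 - 129088) = (-1152076 + (-216 - 9*1752)) + sqrt(1311307 - 129088) = (-1152076 + (-216 - 15768)) + sqrt(1182219) = (-1152076 - 15984) + sqrt(1182219) = -1168060 + sqrt(1182219)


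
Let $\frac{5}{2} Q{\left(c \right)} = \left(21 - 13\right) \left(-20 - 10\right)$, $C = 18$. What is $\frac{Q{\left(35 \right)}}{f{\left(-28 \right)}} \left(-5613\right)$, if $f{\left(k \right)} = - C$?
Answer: $-29936$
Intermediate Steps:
$Q{\left(c \right)} = -96$ ($Q{\left(c \right)} = \frac{2 \left(21 - 13\right) \left(-20 - 10\right)}{5} = \frac{2 \cdot 8 \left(-30\right)}{5} = \frac{2}{5} \left(-240\right) = -96$)
$f{\left(k \right)} = -18$ ($f{\left(k \right)} = \left(-1\right) 18 = -18$)
$\frac{Q{\left(35 \right)}}{f{\left(-28 \right)}} \left(-5613\right) = - \frac{96}{-18} \left(-5613\right) = \left(-96\right) \left(- \frac{1}{18}\right) \left(-5613\right) = \frac{16}{3} \left(-5613\right) = -29936$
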